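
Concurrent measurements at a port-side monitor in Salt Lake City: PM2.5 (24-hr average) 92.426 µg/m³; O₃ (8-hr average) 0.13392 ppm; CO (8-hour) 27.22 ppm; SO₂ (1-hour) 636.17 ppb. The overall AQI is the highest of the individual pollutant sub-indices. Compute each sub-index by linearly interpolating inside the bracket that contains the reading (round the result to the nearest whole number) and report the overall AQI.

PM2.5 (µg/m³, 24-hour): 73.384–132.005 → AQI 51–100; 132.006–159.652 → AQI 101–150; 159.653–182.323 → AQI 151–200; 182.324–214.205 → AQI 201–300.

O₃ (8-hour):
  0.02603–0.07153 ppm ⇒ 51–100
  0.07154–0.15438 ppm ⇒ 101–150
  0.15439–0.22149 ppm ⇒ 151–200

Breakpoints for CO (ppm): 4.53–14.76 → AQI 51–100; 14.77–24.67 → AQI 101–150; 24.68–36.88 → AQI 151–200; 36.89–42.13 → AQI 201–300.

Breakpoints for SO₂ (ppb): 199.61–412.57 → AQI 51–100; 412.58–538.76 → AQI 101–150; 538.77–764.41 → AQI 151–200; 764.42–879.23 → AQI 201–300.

172

PM2.5: 92.426 ∈ [73.384, 132.005] ↔ index [51, 100].
51 + (92.426−73.384)·(100−51)/(132.005−73.384) = 51 + 19.042·49/58.621 ≈ 66.92, so AQI = 67.
O₃ 0.13392: bracket 0.07154–0.15438 → index 101–150; slope 49/0.08284, offset 0.06238.
AQI = 101 + 49/0.08284·0.06238 ≈ 137.90 ⇒ 138.
CO: row 24.68–36.88 (AQI 151–200). (200−151)·(27.22−24.68)/(36.88−24.68) + 151 = 49·2.54/12.20 + 151 ≈ 161.20 → 161.
SO₂ 636.17: bracket 538.77–764.41 → index 151–200; slope 49/225.64, offset 97.40.
AQI = 151 + 49/225.64·97.40 ≈ 172.15 ⇒ 172.
Sub-indices: PM2.5→67, O₃→138, CO→161, SO₂→172. Overall AQI = max = 172; dominant pollutant is SO₂.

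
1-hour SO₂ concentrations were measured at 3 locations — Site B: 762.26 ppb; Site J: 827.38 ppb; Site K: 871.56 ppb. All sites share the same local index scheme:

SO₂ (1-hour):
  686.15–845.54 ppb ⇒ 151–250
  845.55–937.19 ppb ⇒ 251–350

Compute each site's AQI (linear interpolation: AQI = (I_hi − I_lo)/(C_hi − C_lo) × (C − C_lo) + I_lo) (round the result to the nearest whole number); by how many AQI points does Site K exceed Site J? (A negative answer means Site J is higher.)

Site B: 762.26 ∈ [686.15, 845.54] ↔ index [151, 250].
151 + (762.26−686.15)·(250−151)/(845.54−686.15) = 151 + 76.11·99/159.39 ≈ 198.27, so AQI = 198.
Site J 827.38: bracket 686.15–845.54 → index 151–250; slope 99/159.39, offset 141.23.
AQI = 151 + 99/159.39·141.23 ≈ 238.72 ⇒ 239.
Site K 871.56: bracket 845.55–937.19 → index 251–350; slope 99/91.64, offset 26.01.
AQI = 251 + 99/91.64·26.01 ≈ 279.10 ⇒ 279.
AQIs: Site B=198, Site J=239, Site K=279. Site K (279) − Site J (239) = 40.

40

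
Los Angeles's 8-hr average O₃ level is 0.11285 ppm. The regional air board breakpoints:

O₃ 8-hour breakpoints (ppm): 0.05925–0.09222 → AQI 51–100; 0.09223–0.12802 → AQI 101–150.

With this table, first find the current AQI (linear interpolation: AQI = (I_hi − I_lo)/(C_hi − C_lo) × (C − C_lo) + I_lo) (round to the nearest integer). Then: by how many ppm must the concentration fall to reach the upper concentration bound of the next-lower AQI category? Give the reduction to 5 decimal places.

0.02063

O₃ 0.11285: bracket 0.09223–0.12802 → index 101–150; slope 49/0.03579, offset 0.02062.
AQI = 101 + 49/0.03579·0.02062 ≈ 129.23 ⇒ 129.
Current AQI 129 is in the Unhealthy for Sensitive Groups range (101–150). The next-lower category tops out at AQI 100, whose upper concentration bound is 0.09222 ppm.
Reduction needed = 0.11285 − 0.09222 = 0.02063 ppm.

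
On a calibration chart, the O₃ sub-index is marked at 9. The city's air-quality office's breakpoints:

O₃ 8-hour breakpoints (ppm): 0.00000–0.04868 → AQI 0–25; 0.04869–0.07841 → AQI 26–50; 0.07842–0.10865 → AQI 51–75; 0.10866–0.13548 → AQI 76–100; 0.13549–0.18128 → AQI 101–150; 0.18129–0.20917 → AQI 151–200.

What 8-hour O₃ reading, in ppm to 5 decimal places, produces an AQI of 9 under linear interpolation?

0.01752

AQI 9 lies in the 0–25 band, which corresponds to 0.00000–0.04868 ppm.
C = 0.00000 + (9−0)×(0.04868−0.00000)/(25−0) = 0.00000 + 9×0.04868/25 ≈ 0.0175248 ppm → 0.01752 ppm to 5 dp.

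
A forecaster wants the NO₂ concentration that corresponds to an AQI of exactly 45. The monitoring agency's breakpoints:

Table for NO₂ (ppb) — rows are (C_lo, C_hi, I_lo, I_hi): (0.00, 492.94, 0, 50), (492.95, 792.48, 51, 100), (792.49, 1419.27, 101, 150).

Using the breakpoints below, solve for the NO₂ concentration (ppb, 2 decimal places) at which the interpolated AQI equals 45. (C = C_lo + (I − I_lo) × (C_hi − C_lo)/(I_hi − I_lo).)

443.65

AQI 45 lies in the 0–50 band, which corresponds to 0.00–492.94 ppb.
C = 0.00 + (45−0)×(492.94−0.00)/(50−0) = 0.00 + 45×492.94/50 ≈ 443.6460 ppb → 443.65 ppb to 2 dp.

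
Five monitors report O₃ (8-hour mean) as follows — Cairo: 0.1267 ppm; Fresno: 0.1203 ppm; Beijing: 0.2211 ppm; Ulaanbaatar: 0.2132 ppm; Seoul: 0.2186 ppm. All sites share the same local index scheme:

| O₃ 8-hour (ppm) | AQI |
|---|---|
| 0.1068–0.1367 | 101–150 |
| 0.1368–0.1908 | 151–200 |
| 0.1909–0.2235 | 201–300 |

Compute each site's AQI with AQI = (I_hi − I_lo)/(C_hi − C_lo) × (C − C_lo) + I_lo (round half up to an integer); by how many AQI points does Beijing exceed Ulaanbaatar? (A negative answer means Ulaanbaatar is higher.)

Cairo 0.1267: bracket 0.1068–0.1367 → index 101–150; slope 49/0.0299, offset 0.0199.
AQI = 101 + 49/0.0299·0.0199 ≈ 133.61 ⇒ 134.
Fresno 0.1203: bracket 0.1068–0.1367 → index 101–150; slope 49/0.0299, offset 0.0135.
AQI = 101 + 49/0.0299·0.0135 ≈ 123.12 ⇒ 123.
Beijing: row 0.1909–0.2235 (AQI 201–300). (300−201)·(0.2211−0.1909)/(0.2235−0.1909) + 201 = 99·0.0302/0.0326 + 201 ≈ 292.71 → 293.
Ulaanbaatar: 0.2132 lies in 0.1909–0.2235, so I_lo=201, I_hi=300, C_lo=0.1909, C_hi=0.2235.
(300−201)/(0.2235−0.1909) × (0.2132−0.1909) + 201 = 99/0.0326 × 0.0223 + 201 ≈ 268.72 → 269.
Seoul: 0.2186 lies in 0.1909–0.2235, so I_lo=201, I_hi=300, C_lo=0.1909, C_hi=0.2235.
(300−201)/(0.2235−0.1909) × (0.2186−0.1909) + 201 = 99/0.0326 × 0.0277 + 201 ≈ 285.12 → 285.
AQIs: Cairo=134, Fresno=123, Beijing=293, Ulaanbaatar=269, Seoul=285. Beijing (293) − Ulaanbaatar (269) = 24.

24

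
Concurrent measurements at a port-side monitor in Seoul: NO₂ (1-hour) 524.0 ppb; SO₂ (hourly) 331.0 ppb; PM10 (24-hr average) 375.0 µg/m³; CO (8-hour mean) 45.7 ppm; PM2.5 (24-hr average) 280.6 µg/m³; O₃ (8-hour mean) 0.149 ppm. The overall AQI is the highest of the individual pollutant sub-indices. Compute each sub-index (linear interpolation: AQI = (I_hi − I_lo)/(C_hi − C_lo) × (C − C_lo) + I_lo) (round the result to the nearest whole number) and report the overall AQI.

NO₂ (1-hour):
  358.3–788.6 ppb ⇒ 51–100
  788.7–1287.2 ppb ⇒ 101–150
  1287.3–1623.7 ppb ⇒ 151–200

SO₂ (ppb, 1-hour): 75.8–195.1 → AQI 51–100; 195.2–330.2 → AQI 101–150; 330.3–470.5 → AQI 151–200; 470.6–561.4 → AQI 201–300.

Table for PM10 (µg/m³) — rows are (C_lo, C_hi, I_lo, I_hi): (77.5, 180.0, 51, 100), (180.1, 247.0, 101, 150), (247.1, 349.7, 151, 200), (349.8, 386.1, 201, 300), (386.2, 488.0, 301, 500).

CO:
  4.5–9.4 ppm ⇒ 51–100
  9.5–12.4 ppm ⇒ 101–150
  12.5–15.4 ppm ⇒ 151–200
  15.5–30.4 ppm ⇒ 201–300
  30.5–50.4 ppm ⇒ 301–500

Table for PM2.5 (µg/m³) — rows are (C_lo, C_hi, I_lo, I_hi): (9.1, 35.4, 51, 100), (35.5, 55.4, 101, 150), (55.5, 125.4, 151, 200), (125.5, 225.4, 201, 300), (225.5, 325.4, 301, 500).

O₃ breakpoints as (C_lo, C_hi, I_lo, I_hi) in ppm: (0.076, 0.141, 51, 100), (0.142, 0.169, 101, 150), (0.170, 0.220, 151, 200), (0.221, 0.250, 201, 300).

NO₂ 524.0: bracket 358.3–788.6 → index 51–100; slope 49/430.3, offset 165.7.
AQI = 51 + 49/430.3·165.7 ≈ 69.87 ⇒ 70.
SO₂: 331.0 ∈ [330.3, 470.5] ↔ index [151, 200].
151 + (331.0−330.3)·(200−151)/(470.5−330.3) = 151 + 0.7·49/140.2 ≈ 151.24, so AQI = 151.
PM10: 375.0 ∈ [349.8, 386.1] ↔ index [201, 300].
201 + (375.0−349.8)·(300−201)/(386.1−349.8) = 201 + 25.2·99/36.3 ≈ 269.73, so AQI = 270.
CO: 45.7 lies in 30.5–50.4, so I_lo=301, I_hi=500, C_lo=30.5, C_hi=50.4.
(500−301)/(50.4−30.5) × (45.7−30.5) + 301 = 199/19.9 × 15.2 + 301 ≈ 453.00 → 453.
PM2.5: 280.6 lies in 225.5–325.4, so I_lo=301, I_hi=500, C_lo=225.5, C_hi=325.4.
(500−301)/(325.4−225.5) × (280.6−225.5) + 301 = 199/99.9 × 55.1 + 301 ≈ 410.76 → 411.
O₃: 0.149 lies in 0.142–0.169, so I_lo=101, I_hi=150, C_lo=0.142, C_hi=0.169.
(150−101)/(0.169−0.142) × (0.149−0.142) + 101 = 49/0.027 × 0.007 + 101 ≈ 113.70 → 114.
Sub-indices: NO₂→70, SO₂→151, PM10→270, CO→453, PM2.5→411, O₃→114. Overall AQI = max = 453; dominant pollutant is CO.

453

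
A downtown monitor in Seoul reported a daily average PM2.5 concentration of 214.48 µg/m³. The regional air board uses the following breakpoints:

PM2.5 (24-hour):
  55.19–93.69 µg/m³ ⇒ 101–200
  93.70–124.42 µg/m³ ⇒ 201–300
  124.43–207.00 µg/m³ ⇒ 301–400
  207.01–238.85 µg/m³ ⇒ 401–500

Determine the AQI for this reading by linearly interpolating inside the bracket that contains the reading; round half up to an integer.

PM2.5: 214.48 ∈ [207.01, 238.85] ↔ index [401, 500].
401 + (214.48−207.01)·(500−401)/(238.85−207.01) = 401 + 7.47·99/31.84 ≈ 424.23, so AQI = 424.

424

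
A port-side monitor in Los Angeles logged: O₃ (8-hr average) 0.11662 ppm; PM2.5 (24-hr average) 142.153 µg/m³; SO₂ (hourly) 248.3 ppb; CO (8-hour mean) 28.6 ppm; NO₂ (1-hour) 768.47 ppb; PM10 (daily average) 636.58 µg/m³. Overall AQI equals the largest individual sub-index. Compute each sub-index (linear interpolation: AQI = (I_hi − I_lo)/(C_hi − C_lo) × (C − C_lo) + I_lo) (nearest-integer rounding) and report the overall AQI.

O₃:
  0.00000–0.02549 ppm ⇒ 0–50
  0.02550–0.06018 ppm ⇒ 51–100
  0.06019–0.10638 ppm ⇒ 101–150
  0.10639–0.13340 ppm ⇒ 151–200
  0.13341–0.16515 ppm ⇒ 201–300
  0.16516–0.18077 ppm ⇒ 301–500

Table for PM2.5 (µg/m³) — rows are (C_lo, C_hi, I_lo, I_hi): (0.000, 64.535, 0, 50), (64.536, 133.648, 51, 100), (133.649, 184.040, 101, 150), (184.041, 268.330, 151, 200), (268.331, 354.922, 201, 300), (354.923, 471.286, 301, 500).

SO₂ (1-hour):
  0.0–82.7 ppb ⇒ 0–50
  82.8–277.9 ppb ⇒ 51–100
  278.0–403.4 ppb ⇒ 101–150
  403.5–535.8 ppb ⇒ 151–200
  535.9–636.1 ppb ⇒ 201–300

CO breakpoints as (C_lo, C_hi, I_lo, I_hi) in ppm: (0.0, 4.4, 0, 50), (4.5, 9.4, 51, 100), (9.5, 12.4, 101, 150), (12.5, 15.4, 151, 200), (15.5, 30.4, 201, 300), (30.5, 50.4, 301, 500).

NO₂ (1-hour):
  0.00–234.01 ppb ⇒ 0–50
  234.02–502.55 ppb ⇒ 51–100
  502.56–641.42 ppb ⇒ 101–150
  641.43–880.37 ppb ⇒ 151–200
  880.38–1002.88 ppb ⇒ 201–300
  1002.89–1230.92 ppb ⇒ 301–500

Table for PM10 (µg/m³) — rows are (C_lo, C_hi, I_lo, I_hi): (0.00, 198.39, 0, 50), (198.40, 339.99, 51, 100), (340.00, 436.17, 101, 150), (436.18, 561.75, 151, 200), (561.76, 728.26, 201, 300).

288

O₃: row 0.10639–0.13340 (AQI 151–200). (200−151)·(0.11662−0.10639)/(0.13340−0.10639) + 151 = 49·0.01023/0.02701 + 151 ≈ 169.56 → 170.
PM2.5 142.153: bracket 133.649–184.040 → index 101–150; slope 49/50.391, offset 8.504.
AQI = 101 + 49/50.391·8.504 ≈ 109.27 ⇒ 109.
SO₂: 248.3 ∈ [82.8, 277.9] ↔ index [51, 100].
51 + (248.3−82.8)·(100−51)/(277.9−82.8) = 51 + 165.5·49/195.1 ≈ 92.57, so AQI = 93.
CO: 28.6 lies in 15.5–30.4, so I_lo=201, I_hi=300, C_lo=15.5, C_hi=30.4.
(300−201)/(30.4−15.5) × (28.6−15.5) + 201 = 99/14.9 × 13.1 + 201 ≈ 288.04 → 288.
NO₂ 768.47: bracket 641.43–880.37 → index 151–200; slope 49/238.94, offset 127.04.
AQI = 151 + 49/238.94·127.04 ≈ 177.05 ⇒ 177.
PM10: 636.58 ∈ [561.76, 728.26] ↔ index [201, 300].
201 + (636.58−561.76)·(300−201)/(728.26−561.76) = 201 + 74.82·99/166.50 ≈ 245.49, so AQI = 245.
Sub-indices: O₃→170, PM2.5→109, SO₂→93, CO→288, NO₂→177, PM10→245. Overall AQI = max = 288; dominant pollutant is CO.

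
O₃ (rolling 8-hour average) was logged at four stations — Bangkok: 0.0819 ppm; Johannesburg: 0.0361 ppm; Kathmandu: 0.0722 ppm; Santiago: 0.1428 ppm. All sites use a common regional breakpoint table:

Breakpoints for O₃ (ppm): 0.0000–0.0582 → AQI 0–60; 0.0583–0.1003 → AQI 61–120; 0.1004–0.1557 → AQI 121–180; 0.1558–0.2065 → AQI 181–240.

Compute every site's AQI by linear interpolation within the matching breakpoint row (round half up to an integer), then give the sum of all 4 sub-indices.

378

Bangkok: row 0.0583–0.1003 (AQI 61–120). (120−61)·(0.0819−0.0583)/(0.1003−0.0583) + 61 = 59·0.0236/0.0420 + 61 ≈ 94.15 → 94.
Johannesburg: row 0.0000–0.0582 (AQI 0–60). (60−0)·(0.0361−0.0000)/(0.0582−0.0000) + 0 = 60·0.0361/0.0582 + 0 ≈ 37.22 → 37.
Kathmandu: 0.0722 lies in 0.0583–0.1003, so I_lo=61, I_hi=120, C_lo=0.0583, C_hi=0.1003.
(120−61)/(0.1003−0.0583) × (0.0722−0.0583) + 61 = 59/0.0420 × 0.0139 + 61 ≈ 80.53 → 81.
Santiago 0.1428: bracket 0.1004–0.1557 → index 121–180; slope 59/0.0553, offset 0.0424.
AQI = 121 + 59/0.0553·0.0424 ≈ 166.24 ⇒ 166.
AQIs: Bangkok=94, Johannesburg=37, Kathmandu=81, Santiago=166. Sum = 94 + 37 + 81 + 166 = 378.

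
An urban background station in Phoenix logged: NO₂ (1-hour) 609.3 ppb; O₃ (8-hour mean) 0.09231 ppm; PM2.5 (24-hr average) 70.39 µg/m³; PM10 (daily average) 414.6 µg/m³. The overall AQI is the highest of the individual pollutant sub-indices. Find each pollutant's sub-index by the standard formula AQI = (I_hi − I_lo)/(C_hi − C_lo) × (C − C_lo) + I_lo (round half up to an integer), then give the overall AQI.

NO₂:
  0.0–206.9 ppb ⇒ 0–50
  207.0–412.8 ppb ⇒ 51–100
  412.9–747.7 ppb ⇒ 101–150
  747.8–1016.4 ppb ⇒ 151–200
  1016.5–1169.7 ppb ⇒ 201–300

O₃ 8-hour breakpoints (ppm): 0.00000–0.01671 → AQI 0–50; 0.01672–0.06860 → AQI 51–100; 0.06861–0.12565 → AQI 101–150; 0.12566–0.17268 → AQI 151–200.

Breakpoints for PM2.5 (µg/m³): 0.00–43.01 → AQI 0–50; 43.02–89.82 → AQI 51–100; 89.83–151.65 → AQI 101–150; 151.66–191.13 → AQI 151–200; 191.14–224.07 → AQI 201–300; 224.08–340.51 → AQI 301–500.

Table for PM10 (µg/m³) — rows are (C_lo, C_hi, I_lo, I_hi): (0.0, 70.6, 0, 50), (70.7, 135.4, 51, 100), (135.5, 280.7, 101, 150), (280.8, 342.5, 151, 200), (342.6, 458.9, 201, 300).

262

NO₂: 609.3 ∈ [412.9, 747.7] ↔ index [101, 150].
101 + (609.3−412.9)·(150−101)/(747.7−412.9) = 101 + 196.4·49/334.8 ≈ 129.74, so AQI = 130.
O₃: 0.09231 ∈ [0.06861, 0.12565] ↔ index [101, 150].
101 + (0.09231−0.06861)·(150−101)/(0.12565−0.06861) = 101 + 0.02370·49/0.05704 ≈ 121.36, so AQI = 121.
PM2.5: 70.39 ∈ [43.02, 89.82] ↔ index [51, 100].
51 + (70.39−43.02)·(100−51)/(89.82−43.02) = 51 + 27.37·49/46.80 ≈ 79.66, so AQI = 80.
PM10 414.6: bracket 342.6–458.9 → index 201–300; slope 99/116.3, offset 72.0.
AQI = 201 + 99/116.3·72.0 ≈ 262.29 ⇒ 262.
Sub-indices: NO₂→130, O₃→121, PM2.5→80, PM10→262. Overall AQI = max = 262; dominant pollutant is PM10.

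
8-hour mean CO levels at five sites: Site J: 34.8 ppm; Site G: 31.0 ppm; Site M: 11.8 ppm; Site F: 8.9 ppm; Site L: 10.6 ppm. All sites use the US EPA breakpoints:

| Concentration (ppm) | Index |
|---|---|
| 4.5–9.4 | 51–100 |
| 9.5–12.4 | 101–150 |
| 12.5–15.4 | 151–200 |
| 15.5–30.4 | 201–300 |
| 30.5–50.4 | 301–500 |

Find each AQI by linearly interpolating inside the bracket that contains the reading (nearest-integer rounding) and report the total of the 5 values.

1005

Site J 34.8: bracket 30.5–50.4 → index 301–500; slope 199/19.9, offset 4.3.
AQI = 301 + 199/19.9·4.3 ≈ 344.00 ⇒ 344.
Site G: 31.0 ∈ [30.5, 50.4] ↔ index [301, 500].
301 + (31.0−30.5)·(500−301)/(50.4−30.5) = 301 + 0.5·199/19.9 ≈ 306.00, so AQI = 306.
Site M: 11.8 lies in 9.5–12.4, so I_lo=101, I_hi=150, C_lo=9.5, C_hi=12.4.
(150−101)/(12.4−9.5) × (11.8−9.5) + 101 = 49/2.9 × 2.3 + 101 ≈ 139.86 → 140.
Site F: 8.9 lies in 4.5–9.4, so I_lo=51, I_hi=100, C_lo=4.5, C_hi=9.4.
(100−51)/(9.4−4.5) × (8.9−4.5) + 51 = 49/4.9 × 4.4 + 51 ≈ 95.00 → 95.
Site L 10.6: bracket 9.5–12.4 → index 101–150; slope 49/2.9, offset 1.1.
AQI = 101 + 49/2.9·1.1 ≈ 119.59 ⇒ 120.
AQIs: Site J=344, Site G=306, Site M=140, Site F=95, Site L=120. Sum = 344 + 306 + 140 + 95 + 120 = 1005.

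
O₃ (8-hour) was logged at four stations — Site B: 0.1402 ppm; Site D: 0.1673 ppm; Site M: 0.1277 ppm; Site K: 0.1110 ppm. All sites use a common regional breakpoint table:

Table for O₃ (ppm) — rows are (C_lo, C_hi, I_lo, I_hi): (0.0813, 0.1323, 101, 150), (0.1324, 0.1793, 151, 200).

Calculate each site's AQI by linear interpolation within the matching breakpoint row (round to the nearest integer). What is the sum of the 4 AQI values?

622

Site B 0.1402: bracket 0.1324–0.1793 → index 151–200; slope 49/0.0469, offset 0.0078.
AQI = 151 + 49/0.0469·0.0078 ≈ 159.15 ⇒ 159.
Site D: 0.1673 lies in 0.1324–0.1793, so I_lo=151, I_hi=200, C_lo=0.1324, C_hi=0.1793.
(200−151)/(0.1793−0.1324) × (0.1673−0.1324) + 151 = 49/0.0469 × 0.0349 + 151 ≈ 187.46 → 187.
Site M: 0.1277 ∈ [0.0813, 0.1323] ↔ index [101, 150].
101 + (0.1277−0.0813)·(150−101)/(0.1323−0.0813) = 101 + 0.0464·49/0.0510 ≈ 145.58, so AQI = 146.
Site K 0.1110: bracket 0.0813–0.1323 → index 101–150; slope 49/0.0510, offset 0.0297.
AQI = 101 + 49/0.0510·0.0297 ≈ 129.54 ⇒ 130.
AQIs: Site B=159, Site D=187, Site M=146, Site K=130. Sum = 159 + 187 + 146 + 130 = 622.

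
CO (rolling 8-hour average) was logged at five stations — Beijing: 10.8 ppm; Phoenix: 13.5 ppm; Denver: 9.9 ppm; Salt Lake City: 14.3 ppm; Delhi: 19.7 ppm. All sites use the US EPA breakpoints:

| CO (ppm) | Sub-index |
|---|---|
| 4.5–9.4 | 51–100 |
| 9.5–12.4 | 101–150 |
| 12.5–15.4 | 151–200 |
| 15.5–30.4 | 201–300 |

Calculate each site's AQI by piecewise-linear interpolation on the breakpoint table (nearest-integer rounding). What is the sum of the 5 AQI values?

809

Beijing 10.8: bracket 9.5–12.4 → index 101–150; slope 49/2.9, offset 1.3.
AQI = 101 + 49/2.9·1.3 ≈ 122.97 ⇒ 123.
Phoenix: row 12.5–15.4 (AQI 151–200). (200−151)·(13.5−12.5)/(15.4−12.5) + 151 = 49·1.0/2.9 + 151 ≈ 167.90 → 168.
Denver: 9.9 lies in 9.5–12.4, so I_lo=101, I_hi=150, C_lo=9.5, C_hi=12.4.
(150−101)/(12.4−9.5) × (9.9−9.5) + 101 = 49/2.9 × 0.4 + 101 ≈ 107.76 → 108.
Salt Lake City 14.3: bracket 12.5–15.4 → index 151–200; slope 49/2.9, offset 1.8.
AQI = 151 + 49/2.9·1.8 ≈ 181.41 ⇒ 181.
Delhi: 19.7 lies in 15.5–30.4, so I_lo=201, I_hi=300, C_lo=15.5, C_hi=30.4.
(300−201)/(30.4−15.5) × (19.7−15.5) + 201 = 99/14.9 × 4.2 + 201 ≈ 228.91 → 229.
AQIs: Beijing=123, Phoenix=168, Denver=108, Salt Lake City=181, Delhi=229. Sum = 123 + 168 + 108 + 181 + 229 = 809.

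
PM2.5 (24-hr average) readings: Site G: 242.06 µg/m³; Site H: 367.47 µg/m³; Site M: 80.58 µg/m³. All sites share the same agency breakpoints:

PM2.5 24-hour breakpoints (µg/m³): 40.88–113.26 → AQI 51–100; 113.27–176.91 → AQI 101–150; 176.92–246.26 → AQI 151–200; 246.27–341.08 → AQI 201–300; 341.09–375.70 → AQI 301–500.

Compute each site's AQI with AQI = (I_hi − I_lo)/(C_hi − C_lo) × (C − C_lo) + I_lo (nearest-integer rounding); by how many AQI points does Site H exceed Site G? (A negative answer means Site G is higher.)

256

Site G: 242.06 ∈ [176.92, 246.26] ↔ index [151, 200].
151 + (242.06−176.92)·(200−151)/(246.26−176.92) = 151 + 65.14·49/69.34 ≈ 197.03, so AQI = 197.
Site H 367.47: bracket 341.09–375.70 → index 301–500; slope 199/34.61, offset 26.38.
AQI = 301 + 199/34.61·26.38 ≈ 452.68 ⇒ 453.
Site M: row 40.88–113.26 (AQI 51–100). (100−51)·(80.58−40.88)/(113.26−40.88) + 51 = 49·39.70/72.38 + 51 ≈ 77.88 → 78.
AQIs: Site G=197, Site H=453, Site M=78. Site H (453) − Site G (197) = 256.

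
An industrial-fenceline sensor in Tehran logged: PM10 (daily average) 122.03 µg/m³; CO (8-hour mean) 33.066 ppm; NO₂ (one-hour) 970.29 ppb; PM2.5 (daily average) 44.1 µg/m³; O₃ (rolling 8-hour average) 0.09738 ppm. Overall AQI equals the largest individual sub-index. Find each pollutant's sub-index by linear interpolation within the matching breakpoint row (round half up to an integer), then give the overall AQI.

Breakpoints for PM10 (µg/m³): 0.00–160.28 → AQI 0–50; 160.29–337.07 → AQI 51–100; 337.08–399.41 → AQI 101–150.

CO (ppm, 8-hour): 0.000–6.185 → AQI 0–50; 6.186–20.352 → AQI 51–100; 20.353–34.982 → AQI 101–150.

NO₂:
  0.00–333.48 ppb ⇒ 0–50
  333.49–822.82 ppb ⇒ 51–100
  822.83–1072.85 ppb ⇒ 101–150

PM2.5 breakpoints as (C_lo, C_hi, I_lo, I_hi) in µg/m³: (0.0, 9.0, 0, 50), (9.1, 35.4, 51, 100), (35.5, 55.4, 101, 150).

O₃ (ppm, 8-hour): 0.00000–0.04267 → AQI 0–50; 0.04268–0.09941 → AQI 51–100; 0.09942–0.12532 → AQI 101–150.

144

PM10 122.03: bracket 0.00–160.28 → index 0–50; slope 50/160.28, offset 122.03.
AQI = 0 + 50/160.28·122.03 ≈ 38.07 ⇒ 38.
CO: row 20.353–34.982 (AQI 101–150). (150−101)·(33.066−20.353)/(34.982−20.353) + 101 = 49·12.713/14.629 + 101 ≈ 143.58 → 144.
NO₂: row 822.83–1072.85 (AQI 101–150). (150−101)·(970.29−822.83)/(1072.85−822.83) + 101 = 49·147.46/250.02 + 101 ≈ 129.90 → 130.
PM2.5 44.1: bracket 35.5–55.4 → index 101–150; slope 49/19.9, offset 8.6.
AQI = 101 + 49/19.9·8.6 ≈ 122.18 ⇒ 122.
O₃: 0.09738 ∈ [0.04268, 0.09941] ↔ index [51, 100].
51 + (0.09738−0.04268)·(100−51)/(0.09941−0.04268) = 51 + 0.05470·49/0.05673 ≈ 98.25, so AQI = 98.
Sub-indices: PM10→38, CO→144, NO₂→130, PM2.5→122, O₃→98. Overall AQI = max = 144; dominant pollutant is CO.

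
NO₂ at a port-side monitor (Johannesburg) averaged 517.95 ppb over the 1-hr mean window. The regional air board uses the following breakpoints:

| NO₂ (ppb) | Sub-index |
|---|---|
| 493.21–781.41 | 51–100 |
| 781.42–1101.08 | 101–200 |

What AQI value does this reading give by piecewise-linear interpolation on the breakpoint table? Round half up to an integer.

NO₂: row 493.21–781.41 (AQI 51–100). (100−51)·(517.95−493.21)/(781.41−493.21) + 51 = 49·24.74/288.20 + 51 ≈ 55.21 → 55.

55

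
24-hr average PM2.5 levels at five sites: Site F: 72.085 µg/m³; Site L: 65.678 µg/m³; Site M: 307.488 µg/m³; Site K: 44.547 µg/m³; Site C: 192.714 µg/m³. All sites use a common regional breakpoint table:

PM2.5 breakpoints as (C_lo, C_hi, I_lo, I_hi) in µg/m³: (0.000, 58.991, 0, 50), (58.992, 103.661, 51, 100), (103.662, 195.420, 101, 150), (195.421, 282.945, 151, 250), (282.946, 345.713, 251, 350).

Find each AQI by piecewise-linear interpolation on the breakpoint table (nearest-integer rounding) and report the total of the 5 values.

600

Site F: 72.085 ∈ [58.992, 103.661] ↔ index [51, 100].
51 + (72.085−58.992)·(100−51)/(103.661−58.992) = 51 + 13.093·49/44.669 ≈ 65.36, so AQI = 65.
Site L 65.678: bracket 58.992–103.661 → index 51–100; slope 49/44.669, offset 6.686.
AQI = 51 + 49/44.669·6.686 ≈ 58.33 ⇒ 58.
Site M: 307.488 lies in 282.946–345.713, so I_lo=251, I_hi=350, C_lo=282.946, C_hi=345.713.
(350−251)/(345.713−282.946) × (307.488−282.946) + 251 = 99/62.767 × 24.542 + 251 ≈ 289.71 → 290.
Site K: 44.547 ∈ [0.000, 58.991] ↔ index [0, 50].
0 + (44.547−0.000)·(50−0)/(58.991−0.000) = 0 + 44.547·50/58.991 ≈ 37.76, so AQI = 38.
Site C 192.714: bracket 103.662–195.420 → index 101–150; slope 49/91.758, offset 89.052.
AQI = 101 + 49/91.758·89.052 ≈ 148.55 ⇒ 149.
AQIs: Site F=65, Site L=58, Site M=290, Site K=38, Site C=149. Sum = 65 + 58 + 290 + 38 + 149 = 600.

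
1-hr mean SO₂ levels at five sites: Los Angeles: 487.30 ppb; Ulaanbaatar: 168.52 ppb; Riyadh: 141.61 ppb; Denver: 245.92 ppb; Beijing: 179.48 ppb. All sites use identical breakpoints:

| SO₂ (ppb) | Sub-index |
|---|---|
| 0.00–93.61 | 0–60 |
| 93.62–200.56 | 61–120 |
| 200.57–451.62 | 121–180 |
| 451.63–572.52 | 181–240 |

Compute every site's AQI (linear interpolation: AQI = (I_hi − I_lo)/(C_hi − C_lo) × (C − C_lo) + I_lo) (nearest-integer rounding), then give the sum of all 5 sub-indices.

627

Los Angeles: 487.30 ∈ [451.63, 572.52] ↔ index [181, 240].
181 + (487.30−451.63)·(240−181)/(572.52−451.63) = 181 + 35.67·59/120.89 ≈ 198.41, so AQI = 198.
Ulaanbaatar 168.52: bracket 93.62–200.56 → index 61–120; slope 59/106.94, offset 74.90.
AQI = 61 + 59/106.94·74.90 ≈ 102.32 ⇒ 102.
Riyadh: 141.61 lies in 93.62–200.56, so I_lo=61, I_hi=120, C_lo=93.62, C_hi=200.56.
(120−61)/(200.56−93.62) × (141.61−93.62) + 61 = 59/106.94 × 47.99 + 61 ≈ 87.48 → 87.
Denver 245.92: bracket 200.57–451.62 → index 121–180; slope 59/251.05, offset 45.35.
AQI = 121 + 59/251.05·45.35 ≈ 131.66 ⇒ 132.
Beijing: row 93.62–200.56 (AQI 61–120). (120−61)·(179.48−93.62)/(200.56−93.62) + 61 = 59·85.86/106.94 + 61 ≈ 108.37 → 108.
AQIs: Los Angeles=198, Ulaanbaatar=102, Riyadh=87, Denver=132, Beijing=108. Sum = 198 + 102 + 87 + 132 + 108 = 627.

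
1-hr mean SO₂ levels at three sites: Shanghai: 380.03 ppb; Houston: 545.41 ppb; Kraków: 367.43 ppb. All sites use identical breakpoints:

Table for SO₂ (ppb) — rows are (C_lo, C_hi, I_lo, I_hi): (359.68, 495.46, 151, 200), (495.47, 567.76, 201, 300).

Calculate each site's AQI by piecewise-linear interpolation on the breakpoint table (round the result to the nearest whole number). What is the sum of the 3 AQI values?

Shanghai: 380.03 ∈ [359.68, 495.46] ↔ index [151, 200].
151 + (380.03−359.68)·(200−151)/(495.46−359.68) = 151 + 20.35·49/135.78 ≈ 158.34, so AQI = 158.
Houston 545.41: bracket 495.47–567.76 → index 201–300; slope 99/72.29, offset 49.94.
AQI = 201 + 99/72.29·49.94 ≈ 269.39 ⇒ 269.
Kraków 367.43: bracket 359.68–495.46 → index 151–200; slope 49/135.78, offset 7.75.
AQI = 151 + 49/135.78·7.75 ≈ 153.80 ⇒ 154.
AQIs: Shanghai=158, Houston=269, Kraków=154. Sum = 158 + 269 + 154 = 581.

581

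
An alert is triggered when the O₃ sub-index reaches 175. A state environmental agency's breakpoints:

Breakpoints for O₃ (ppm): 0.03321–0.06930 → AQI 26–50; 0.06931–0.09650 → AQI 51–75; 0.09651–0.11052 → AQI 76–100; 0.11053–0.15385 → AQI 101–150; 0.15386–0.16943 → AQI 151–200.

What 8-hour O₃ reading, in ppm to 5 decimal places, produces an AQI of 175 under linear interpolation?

AQI 175 lies in the 151–200 band, which corresponds to 0.15386–0.16943 ppm.
C = 0.15386 + (175−151)×(0.16943−0.15386)/(200−151) = 0.15386 + 24×0.01557/49 ≈ 0.1614861 ppm → 0.16149 ppm to 5 dp.

0.16149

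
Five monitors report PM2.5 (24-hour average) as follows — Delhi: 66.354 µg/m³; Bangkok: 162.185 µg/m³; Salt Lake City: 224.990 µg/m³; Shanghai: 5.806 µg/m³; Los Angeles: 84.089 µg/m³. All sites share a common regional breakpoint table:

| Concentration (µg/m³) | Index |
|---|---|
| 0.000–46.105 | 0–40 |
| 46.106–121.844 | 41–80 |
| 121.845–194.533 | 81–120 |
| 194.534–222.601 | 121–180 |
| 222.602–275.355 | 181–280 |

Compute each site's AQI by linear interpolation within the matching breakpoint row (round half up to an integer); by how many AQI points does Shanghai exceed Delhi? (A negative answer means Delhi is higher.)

-46

Delhi 66.354: bracket 46.106–121.844 → index 41–80; slope 39/75.738, offset 20.248.
AQI = 41 + 39/75.738·20.248 ≈ 51.43 ⇒ 51.
Bangkok: row 121.845–194.533 (AQI 81–120). (120−81)·(162.185−121.845)/(194.533−121.845) + 81 = 39·40.340/72.688 + 81 ≈ 102.64 → 103.
Salt Lake City: 224.990 lies in 222.602–275.355, so I_lo=181, I_hi=280, C_lo=222.602, C_hi=275.355.
(280−181)/(275.355−222.602) × (224.990−222.602) + 181 = 99/52.753 × 2.388 + 181 ≈ 185.48 → 185.
Shanghai: row 0.000–46.105 (AQI 0–40). (40−0)·(5.806−0.000)/(46.105−0.000) + 0 = 40·5.806/46.105 + 0 ≈ 5.04 → 5.
Los Angeles: row 46.106–121.844 (AQI 41–80). (80−41)·(84.089−46.106)/(121.844−46.106) + 41 = 39·37.983/75.738 + 41 ≈ 60.56 → 61.
AQIs: Delhi=51, Bangkok=103, Salt Lake City=185, Shanghai=5, Los Angeles=61. Shanghai (5) − Delhi (51) = -46.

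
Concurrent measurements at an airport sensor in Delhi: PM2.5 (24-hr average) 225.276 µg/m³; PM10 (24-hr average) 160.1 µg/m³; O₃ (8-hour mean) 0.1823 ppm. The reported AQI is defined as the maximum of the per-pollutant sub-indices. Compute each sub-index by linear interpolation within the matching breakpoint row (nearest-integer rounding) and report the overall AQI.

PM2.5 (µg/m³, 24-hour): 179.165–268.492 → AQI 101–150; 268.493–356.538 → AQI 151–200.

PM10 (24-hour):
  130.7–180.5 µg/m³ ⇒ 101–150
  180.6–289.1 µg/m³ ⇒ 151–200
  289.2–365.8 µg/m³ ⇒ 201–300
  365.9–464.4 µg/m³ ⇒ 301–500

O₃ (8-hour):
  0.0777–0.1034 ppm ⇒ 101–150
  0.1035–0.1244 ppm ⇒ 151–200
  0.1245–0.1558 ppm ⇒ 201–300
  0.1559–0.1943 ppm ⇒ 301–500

PM2.5: 225.276 lies in 179.165–268.492, so I_lo=101, I_hi=150, C_lo=179.165, C_hi=268.492.
(150−101)/(268.492−179.165) × (225.276−179.165) + 101 = 49/89.327 × 46.111 + 101 ≈ 126.29 → 126.
PM10: 160.1 ∈ [130.7, 180.5] ↔ index [101, 150].
101 + (160.1−130.7)·(150−101)/(180.5−130.7) = 101 + 29.4·49/49.8 ≈ 129.93, so AQI = 130.
O₃ 0.1823: bracket 0.1559–0.1943 → index 301–500; slope 199/0.0384, offset 0.0264.
AQI = 301 + 199/0.0384·0.0264 ≈ 437.81 ⇒ 438.
Sub-indices: PM2.5→126, PM10→130, O₃→438. Overall AQI = max = 438; dominant pollutant is O₃.
AQI 438: Hazardous.

438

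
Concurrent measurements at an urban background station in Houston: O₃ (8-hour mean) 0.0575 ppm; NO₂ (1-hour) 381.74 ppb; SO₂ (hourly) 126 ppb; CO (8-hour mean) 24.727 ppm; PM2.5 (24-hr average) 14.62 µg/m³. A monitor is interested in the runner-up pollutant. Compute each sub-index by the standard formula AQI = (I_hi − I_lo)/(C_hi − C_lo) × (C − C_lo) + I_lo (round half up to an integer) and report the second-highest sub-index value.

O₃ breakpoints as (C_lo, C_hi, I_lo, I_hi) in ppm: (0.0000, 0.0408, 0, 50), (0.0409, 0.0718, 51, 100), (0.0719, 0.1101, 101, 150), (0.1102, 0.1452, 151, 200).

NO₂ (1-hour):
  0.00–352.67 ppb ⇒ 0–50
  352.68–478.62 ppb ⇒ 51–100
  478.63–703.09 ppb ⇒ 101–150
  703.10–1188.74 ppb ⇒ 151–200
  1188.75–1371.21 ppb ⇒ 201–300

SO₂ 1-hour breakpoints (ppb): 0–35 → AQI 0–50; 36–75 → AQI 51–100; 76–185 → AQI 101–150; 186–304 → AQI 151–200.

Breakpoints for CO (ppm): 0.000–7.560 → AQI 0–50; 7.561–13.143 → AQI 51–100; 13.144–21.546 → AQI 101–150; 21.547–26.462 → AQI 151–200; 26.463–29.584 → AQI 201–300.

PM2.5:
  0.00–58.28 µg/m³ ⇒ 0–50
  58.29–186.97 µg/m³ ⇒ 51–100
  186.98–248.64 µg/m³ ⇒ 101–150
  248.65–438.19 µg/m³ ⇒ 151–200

123

O₃ 0.0575: bracket 0.0409–0.0718 → index 51–100; slope 49/0.0309, offset 0.0166.
AQI = 51 + 49/0.0309·0.0166 ≈ 77.32 ⇒ 77.
NO₂: row 352.68–478.62 (AQI 51–100). (100−51)·(381.74−352.68)/(478.62−352.68) + 51 = 49·29.06/125.94 + 51 ≈ 62.31 → 62.
SO₂: 126 lies in 76–185, so I_lo=101, I_hi=150, C_lo=76, C_hi=185.
(150−101)/(185−76) × (126−76) + 101 = 49/109 × 50 + 101 ≈ 123.48 → 123.
CO: 24.727 lies in 21.547–26.462, so I_lo=151, I_hi=200, C_lo=21.547, C_hi=26.462.
(200−151)/(26.462−21.547) × (24.727−21.547) + 151 = 49/4.915 × 3.180 + 151 ≈ 182.70 → 183.
PM2.5: 14.62 lies in 0.00–58.28, so I_lo=0, I_hi=50, C_lo=0.00, C_hi=58.28.
(50−0)/(58.28−0.00) × (14.62−0.00) + 0 = 50/58.28 × 14.62 + 0 ≈ 12.54 → 13.
Sub-indices: O₃→77, NO₂→62, SO₂→123, CO→183, PM2.5→13. Ranked high→low: 183, 123, 77, 62, 13. Second-highest sub-index = 123.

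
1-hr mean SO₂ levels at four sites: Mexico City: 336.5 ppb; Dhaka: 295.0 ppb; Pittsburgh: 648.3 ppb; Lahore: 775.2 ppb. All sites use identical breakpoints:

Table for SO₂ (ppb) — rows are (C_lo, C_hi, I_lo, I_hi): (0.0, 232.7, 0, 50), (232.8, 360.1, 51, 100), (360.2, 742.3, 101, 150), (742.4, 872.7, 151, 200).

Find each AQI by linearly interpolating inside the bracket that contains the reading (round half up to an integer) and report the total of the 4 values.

Mexico City: 336.5 ∈ [232.8, 360.1] ↔ index [51, 100].
51 + (336.5−232.8)·(100−51)/(360.1−232.8) = 51 + 103.7·49/127.3 ≈ 90.92, so AQI = 91.
Dhaka 295.0: bracket 232.8–360.1 → index 51–100; slope 49/127.3, offset 62.2.
AQI = 51 + 49/127.3·62.2 ≈ 74.94 ⇒ 75.
Pittsburgh: 648.3 lies in 360.2–742.3, so I_lo=101, I_hi=150, C_lo=360.2, C_hi=742.3.
(150−101)/(742.3−360.2) × (648.3−360.2) + 101 = 49/382.1 × 288.1 + 101 ≈ 137.95 → 138.
Lahore: 775.2 lies in 742.4–872.7, so I_lo=151, I_hi=200, C_lo=742.4, C_hi=872.7.
(200−151)/(872.7−742.4) × (775.2−742.4) + 151 = 49/130.3 × 32.8 + 151 ≈ 163.33 → 163.
AQIs: Mexico City=91, Dhaka=75, Pittsburgh=138, Lahore=163. Sum = 91 + 75 + 138 + 163 = 467.

467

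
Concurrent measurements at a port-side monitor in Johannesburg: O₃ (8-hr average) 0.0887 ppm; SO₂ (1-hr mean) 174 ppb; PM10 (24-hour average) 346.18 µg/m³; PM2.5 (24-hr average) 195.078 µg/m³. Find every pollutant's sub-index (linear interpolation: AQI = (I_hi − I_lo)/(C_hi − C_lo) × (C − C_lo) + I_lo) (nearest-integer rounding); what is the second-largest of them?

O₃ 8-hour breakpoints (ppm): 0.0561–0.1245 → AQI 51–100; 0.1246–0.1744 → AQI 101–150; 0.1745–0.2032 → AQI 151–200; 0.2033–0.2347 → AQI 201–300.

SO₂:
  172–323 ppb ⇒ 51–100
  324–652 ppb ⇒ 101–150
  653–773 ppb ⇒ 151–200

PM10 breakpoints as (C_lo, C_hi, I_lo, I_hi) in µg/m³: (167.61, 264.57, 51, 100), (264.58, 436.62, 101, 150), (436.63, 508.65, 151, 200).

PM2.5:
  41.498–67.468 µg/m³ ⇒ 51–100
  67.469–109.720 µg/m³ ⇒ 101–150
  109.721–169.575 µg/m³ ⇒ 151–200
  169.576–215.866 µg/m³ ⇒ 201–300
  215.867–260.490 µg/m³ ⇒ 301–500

O₃: row 0.0561–0.1245 (AQI 51–100). (100−51)·(0.0887−0.0561)/(0.1245−0.0561) + 51 = 49·0.0326/0.0684 + 51 ≈ 74.35 → 74.
SO₂: 174 lies in 172–323, so I_lo=51, I_hi=100, C_lo=172, C_hi=323.
(100−51)/(323−172) × (174−172) + 51 = 49/151 × 2 + 51 ≈ 51.65 → 52.
PM10: row 264.58–436.62 (AQI 101–150). (150−101)·(346.18−264.58)/(436.62−264.58) + 101 = 49·81.60/172.04 + 101 ≈ 124.24 → 124.
PM2.5 195.078: bracket 169.576–215.866 → index 201–300; slope 99/46.290, offset 25.502.
AQI = 201 + 99/46.290·25.502 ≈ 255.54 ⇒ 256.
Sub-indices: O₃→74, SO₂→52, PM10→124, PM2.5→256. Ranked high→low: 256, 124, 74, 52. Second-highest sub-index = 124.

124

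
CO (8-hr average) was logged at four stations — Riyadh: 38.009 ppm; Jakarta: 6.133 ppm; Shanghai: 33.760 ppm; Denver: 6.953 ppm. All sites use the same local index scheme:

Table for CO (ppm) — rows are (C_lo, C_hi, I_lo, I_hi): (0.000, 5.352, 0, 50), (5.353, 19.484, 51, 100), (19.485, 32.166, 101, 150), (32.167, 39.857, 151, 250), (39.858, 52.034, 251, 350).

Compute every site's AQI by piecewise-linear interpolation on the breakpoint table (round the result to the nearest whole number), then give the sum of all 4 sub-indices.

Riyadh: row 32.167–39.857 (AQI 151–250). (250−151)·(38.009−32.167)/(39.857−32.167) + 151 = 99·5.842/7.690 + 151 ≈ 226.21 → 226.
Jakarta 6.133: bracket 5.353–19.484 → index 51–100; slope 49/14.131, offset 0.780.
AQI = 51 + 49/14.131·0.780 ≈ 53.70 ⇒ 54.
Shanghai: row 32.167–39.857 (AQI 151–250). (250−151)·(33.760−32.167)/(39.857−32.167) + 151 = 99·1.593/7.690 + 151 ≈ 171.51 → 172.
Denver: 6.953 ∈ [5.353, 19.484] ↔ index [51, 100].
51 + (6.953−5.353)·(100−51)/(19.484−5.353) = 51 + 1.600·49/14.131 ≈ 56.55, so AQI = 57.
AQIs: Riyadh=226, Jakarta=54, Shanghai=172, Denver=57. Sum = 226 + 54 + 172 + 57 = 509.

509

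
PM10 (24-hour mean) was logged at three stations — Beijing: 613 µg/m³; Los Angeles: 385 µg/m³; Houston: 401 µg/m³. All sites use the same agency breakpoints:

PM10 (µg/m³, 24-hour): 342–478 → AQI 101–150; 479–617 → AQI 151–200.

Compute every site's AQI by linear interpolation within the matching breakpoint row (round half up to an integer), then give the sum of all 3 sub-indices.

437

Beijing 613: bracket 479–617 → index 151–200; slope 49/138, offset 134.
AQI = 151 + 49/138·134 ≈ 198.58 ⇒ 199.
Los Angeles: 385 ∈ [342, 478] ↔ index [101, 150].
101 + (385−342)·(150−101)/(478−342) = 101 + 43·49/136 ≈ 116.49, so AQI = 116.
Houston: row 342–478 (AQI 101–150). (150−101)·(401−342)/(478−342) + 101 = 49·59/136 + 101 ≈ 122.26 → 122.
AQIs: Beijing=199, Los Angeles=116, Houston=122. Sum = 199 + 116 + 122 = 437.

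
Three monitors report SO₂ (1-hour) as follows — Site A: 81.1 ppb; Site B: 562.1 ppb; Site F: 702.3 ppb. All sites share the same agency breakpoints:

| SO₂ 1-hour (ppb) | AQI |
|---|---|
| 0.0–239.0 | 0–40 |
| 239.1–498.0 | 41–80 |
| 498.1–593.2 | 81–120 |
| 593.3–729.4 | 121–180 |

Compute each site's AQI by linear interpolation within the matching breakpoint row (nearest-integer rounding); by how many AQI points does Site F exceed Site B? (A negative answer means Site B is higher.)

Site A: row 0.0–239.0 (AQI 0–40). (40−0)·(81.1−0.0)/(239.0−0.0) + 0 = 40·81.1/239.0 + 0 ≈ 13.57 → 14.
Site B 562.1: bracket 498.1–593.2 → index 81–120; slope 39/95.1, offset 64.0.
AQI = 81 + 39/95.1·64.0 ≈ 107.25 ⇒ 107.
Site F: row 593.3–729.4 (AQI 121–180). (180−121)·(702.3−593.3)/(729.4−593.3) + 121 = 59·109.0/136.1 + 121 ≈ 168.25 → 168.
AQIs: Site A=14, Site B=107, Site F=168. Site F (168) − Site B (107) = 61.

61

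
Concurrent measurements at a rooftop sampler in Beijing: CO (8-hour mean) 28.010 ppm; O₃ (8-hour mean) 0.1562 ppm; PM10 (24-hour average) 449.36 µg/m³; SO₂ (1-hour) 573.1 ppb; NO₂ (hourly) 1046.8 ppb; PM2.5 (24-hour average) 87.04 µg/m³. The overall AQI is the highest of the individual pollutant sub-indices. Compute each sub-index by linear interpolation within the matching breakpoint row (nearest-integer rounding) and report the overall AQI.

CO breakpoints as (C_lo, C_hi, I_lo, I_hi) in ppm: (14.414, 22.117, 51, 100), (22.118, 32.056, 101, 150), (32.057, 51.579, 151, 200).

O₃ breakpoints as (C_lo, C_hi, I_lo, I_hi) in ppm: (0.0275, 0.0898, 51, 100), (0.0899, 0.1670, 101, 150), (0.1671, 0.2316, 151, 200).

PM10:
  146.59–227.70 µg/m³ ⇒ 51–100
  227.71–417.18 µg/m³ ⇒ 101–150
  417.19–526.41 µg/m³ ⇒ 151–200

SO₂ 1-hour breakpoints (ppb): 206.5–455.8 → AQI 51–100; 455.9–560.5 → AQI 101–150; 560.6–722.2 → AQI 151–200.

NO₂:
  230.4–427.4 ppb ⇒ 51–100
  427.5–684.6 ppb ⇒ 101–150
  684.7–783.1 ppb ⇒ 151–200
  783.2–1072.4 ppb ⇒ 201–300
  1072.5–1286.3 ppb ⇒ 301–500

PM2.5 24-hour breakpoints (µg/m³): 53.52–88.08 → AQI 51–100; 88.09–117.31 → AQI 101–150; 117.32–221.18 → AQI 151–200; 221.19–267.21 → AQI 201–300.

CO: 28.010 ∈ [22.118, 32.056] ↔ index [101, 150].
101 + (28.010−22.118)·(150−101)/(32.056−22.118) = 101 + 5.892·49/9.938 ≈ 130.05, so AQI = 130.
O₃: 0.1562 lies in 0.0899–0.1670, so I_lo=101, I_hi=150, C_lo=0.0899, C_hi=0.1670.
(150−101)/(0.1670−0.0899) × (0.1562−0.0899) + 101 = 49/0.0771 × 0.0663 + 101 ≈ 143.14 → 143.
PM10: 449.36 lies in 417.19–526.41, so I_lo=151, I_hi=200, C_lo=417.19, C_hi=526.41.
(200−151)/(526.41−417.19) × (449.36−417.19) + 151 = 49/109.22 × 32.17 + 151 ≈ 165.43 → 165.
SO₂ 573.1: bracket 560.6–722.2 → index 151–200; slope 49/161.6, offset 12.5.
AQI = 151 + 49/161.6·12.5 ≈ 154.79 ⇒ 155.
NO₂: 1046.8 lies in 783.2–1072.4, so I_lo=201, I_hi=300, C_lo=783.2, C_hi=1072.4.
(300−201)/(1072.4−783.2) × (1046.8−783.2) + 201 = 99/289.2 × 263.6 + 201 ≈ 291.24 → 291.
PM2.5 87.04: bracket 53.52–88.08 → index 51–100; slope 49/34.56, offset 33.52.
AQI = 51 + 49/34.56·33.52 ≈ 98.53 ⇒ 99.
Sub-indices: CO→130, O₃→143, PM10→165, SO₂→155, NO₂→291, PM2.5→99. Overall AQI = max = 291; dominant pollutant is NO₂.
AQI 291: Very Unhealthy.

291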